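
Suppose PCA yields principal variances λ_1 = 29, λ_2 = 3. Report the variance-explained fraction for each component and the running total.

Step 1 — total variance = trace(Sigma) = Σ λ_i = 29 + 3 = 32.

Step 2 — fraction explained by component i = λ_i / Σ λ:
  PC1: 29/32 = 0.9062
  PC2: 3/32 = 0.0938

Step 3 — cumulative fraction after k components = (λ_1 + ... + λ_k) / Σ λ:
  k = 1: 29/32 = 0.9062
  k = 2: (29 + 3)/32 = 32/32 = 1

Summary (fraction, with percent):

explained: PC1 0.9062 (90.62%), PC2 0.0938 (9.38%);  cumulative: 0.9062, 1


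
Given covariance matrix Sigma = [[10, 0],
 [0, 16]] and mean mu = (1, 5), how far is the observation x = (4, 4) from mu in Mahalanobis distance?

Step 1 — centre the observation: (x - mu) = (3, -1).

Step 2 — invert Sigma. det(Sigma) = 10·16 - (0)² = 160.
  Sigma^{-1} = (1/det) · [[d, -b], [-b, a]] = [[0.1, 0],
 [0, 0.0625]].

Step 3 — form the quadratic (x - mu)^T · Sigma^{-1} · (x - mu):
  Sigma^{-1} · (x - mu) = (0.3, -0.0625).
  (x - mu)^T · [Sigma^{-1} · (x - mu)] = (3)·(0.3) + (-1)·(-0.0625) = 0.9625.

Step 4 — take square root: d = √(0.9625) ≈ 0.9811.

d(x, mu) = √(0.9625) ≈ 0.9811


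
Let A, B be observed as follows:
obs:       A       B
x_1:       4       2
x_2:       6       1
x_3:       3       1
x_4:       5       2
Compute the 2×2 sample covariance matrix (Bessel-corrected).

Step 1 — column means:
  mean(A) = (4 + 6 + 3 + 5) / 4 = 18/4 = 4.5
  mean(B) = (2 + 1 + 1 + 2) / 4 = 6/4 = 1.5

Step 2 — sample covariance S[i,j] = (1/(n-1)) · Σ_k (x_{k,i} - mean_i) · (x_{k,j} - mean_j), with n-1 = 3.
  S[A,A] = ((-0.5)·(-0.5) + (1.5)·(1.5) + (-1.5)·(-1.5) + (0.5)·(0.5)) / 3 = 5/3 = 1.6667
  S[A,B] = ((-0.5)·(0.5) + (1.5)·(-0.5) + (-1.5)·(-0.5) + (0.5)·(0.5)) / 3 = 0/3 = 0
  S[B,B] = ((0.5)·(0.5) + (-0.5)·(-0.5) + (-0.5)·(-0.5) + (0.5)·(0.5)) / 3 = 1/3 = 0.3333

S is symmetric (S[j,i] = S[i,j]). Assembling:

S = [[1.6667, 0],
 [0, 0.3333]]


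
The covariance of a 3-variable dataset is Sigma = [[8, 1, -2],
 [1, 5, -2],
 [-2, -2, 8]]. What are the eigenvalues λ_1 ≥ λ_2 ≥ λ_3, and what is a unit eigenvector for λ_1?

Step 1 — characteristic polynomial p(λ) = det(λI - Sigma) = λ³ - tr·λ² + c_1·λ - det, where tr = trace, c_1 = sum of the principal 2×2 minors, det = det(Sigma):
  tr = 8 + 5 + 8 = 21,
  c_1 = (8·5 - (1)²) + (8·8 - (-2)²) + (5·8 - (-2)²) = 39 + 60 + 36 = 135,
  det = 8·(5·8 - (-2)²) - (1)·((1)·8 - (-2)·(-2)) + (-2)·((1)·(-2) - 5·(-2)) = 8·(36) - (1)·(4) + (-2)·(8) = 268.
  So p(λ) = λ³ - 21λ² + 135λ - 268.
Step 2 — look for an integer root (rational root theorem: any rational root is an integer divisor of 268). Testing λ = 4:
  p(4) = 64 - 336 + 540 - 268 = 0  ✓
  Dividing out (λ - 4): p(λ) = (λ - 4)(λ² - 17λ + 67).
Step 3 — remaining eigenvalues from the quadratic λ² - 17λ + 67 = 0:
  Δ = 17² - 4·67 = 289 - 268 = 21,  λ = (17 ± √21)/2 = (17 ± 4.5826)/2 ≈ 10.7913 or 6.2087.
  Sorted: λ_1 = 10.7913,  λ_2 = 6.2087,  λ_3 = 4  (check: sum = 21 = tr ✓).

Step 4 — unit eigenvector for λ_1 ≈ 10.7913: v spans the null space of (Sigma - λ_1 I), whose rows are
  r_1 = (-2.7913, 1, -2),  r_2 = (1, -5.7913, -2),  r_3 = (-2, -2, -2.7913).
  v is orthogonal to every row, so take v ∝ r_1 × r_2 = ((1)·(-2) - (-2)·(-5.7913), (-2)·(1) - (-2.7913)·(-2), (-2.7913)·(-5.7913) - (1)·(1)) ≈ (-13.5826, -7.5826, 15.1652).
  Rescale (multiply by -1 so the first nonzero entry is positive): u = (13.5826, 7.5826, -15.1652).
  ||u|| = √((13.5826)² + (7.5826)² + (-15.1652)²) = √(471.9636) ≈ 21.7247,  v_1 = u/||u|| ≈ (0.6252, 0.349, -0.6981) (||v_1|| = 1).

λ_1 = 10.7913,  λ_2 = 6.2087,  λ_3 = 4;  v_1 ≈ (0.6252, 0.349, -0.6981)


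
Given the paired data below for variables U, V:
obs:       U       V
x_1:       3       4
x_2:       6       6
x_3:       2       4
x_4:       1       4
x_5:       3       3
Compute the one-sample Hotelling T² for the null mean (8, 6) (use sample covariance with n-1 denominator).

Step 1 — sample mean vector:
  mean(U) = (3 + 6 + 2 + 1 + 3) / 5 = 15/5 = 3
  mean(V) = (4 + 6 + 4 + 4 + 3) / 5 = 21/5 = 4.2
  x̄ = (3, 4.2),  deviation x̄ - mu_0 = (3, 4.2) - (8, 6) = (-5, -1.8).

Step 2 — sample covariance matrix, S[i,j] = (1/(n-1)) · Σ_k (x_{k,i} - mean_i) · (x_{k,j} - mean_j), divisor n-1 = 4:
  S[U,U] = ((0)·(0) + (3)·(3) + (-1)·(-1) + (-2)·(-2) + (0)·(0)) / 4 = 14/4 = 3.5
  S[U,V] = ((0)·(-0.2) + (3)·(1.8) + (-1)·(-0.2) + (-2)·(-0.2) + (0)·(-1.2)) / 4 = 6/4 = 1.5
  S[V,V] = ((-0.2)·(-0.2) + (1.8)·(1.8) + (-0.2)·(-0.2) + (-0.2)·(-0.2) + (-1.2)·(-1.2)) / 4 = 4.8/4 = 1.2
  S = [[3.5, 1.5],
 [1.5, 1.2]].

Step 3 — invert S. det(S) = 3.5·1.2 - (1.5)² = 1.95.
  S^{-1} = (1/det) · [[d, -b], [-b, a]] = [[0.6154, -0.7692],
 [-0.7692, 1.7949]].

Step 4 — quadratic form (x̄ - mu_0)^T · S^{-1} · (x̄ - mu_0):
  S^{-1} · (x̄ - mu_0) = (-1.6923, 0.6154),
  (x̄ - mu_0)^T · [...] = (-5)·(-1.6923) + (-1.8)·(0.6154) = 7.3538.

Step 5 — scale by n: T² = 5 · 7.3538 = 36.7692.

T² ≈ 36.7692


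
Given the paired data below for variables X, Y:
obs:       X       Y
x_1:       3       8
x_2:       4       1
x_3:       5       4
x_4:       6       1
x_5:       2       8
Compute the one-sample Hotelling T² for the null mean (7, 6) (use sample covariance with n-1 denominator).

Step 1 — sample mean vector:
  mean(X) = (3 + 4 + 5 + 6 + 2) / 5 = 20/5 = 4
  mean(Y) = (8 + 1 + 4 + 1 + 8) / 5 = 22/5 = 4.4
  x̄ = (4, 4.4),  deviation x̄ - mu_0 = (4, 4.4) - (7, 6) = (-3, -1.6).

Step 2 — sample covariance matrix, S[i,j] = (1/(n-1)) · Σ_k (x_{k,i} - mean_i) · (x_{k,j} - mean_j), divisor n-1 = 4:
  S[X,X] = ((-1)·(-1) + (0)·(0) + (1)·(1) + (2)·(2) + (-2)·(-2)) / 4 = 10/4 = 2.5
  S[X,Y] = ((-1)·(3.6) + (0)·(-3.4) + (1)·(-0.4) + (2)·(-3.4) + (-2)·(3.6)) / 4 = -18/4 = -4.5
  S[Y,Y] = ((3.6)·(3.6) + (-3.4)·(-3.4) + (-0.4)·(-0.4) + (-3.4)·(-3.4) + (3.6)·(3.6)) / 4 = 49.2/4 = 12.3
  S = [[2.5, -4.5],
 [-4.5, 12.3]].

Step 3 — invert S. det(S) = 2.5·12.3 - (-4.5)² = 10.5.
  S^{-1} = (1/det) · [[d, -b], [-b, a]] = [[1.1714, 0.4286],
 [0.4286, 0.2381]].

Step 4 — quadratic form (x̄ - mu_0)^T · S^{-1} · (x̄ - mu_0):
  S^{-1} · (x̄ - mu_0) = (-4.2, -1.6667),
  (x̄ - mu_0)^T · [...] = (-3)·(-4.2) + (-1.6)·(-1.6667) = 15.2667.

Step 5 — scale by n: T² = 5 · 15.2667 = 76.3333.

T² ≈ 76.3333


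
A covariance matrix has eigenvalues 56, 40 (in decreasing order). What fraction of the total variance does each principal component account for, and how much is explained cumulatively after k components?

Step 1 — total variance = trace(Sigma) = Σ λ_i = 56 + 40 = 96.

Step 2 — fraction explained by component i = λ_i / Σ λ:
  PC1: 56/96 = 0.5833
  PC2: 40/96 = 0.4167

Step 3 — cumulative fraction after k components = (λ_1 + ... + λ_k) / Σ λ:
  k = 1: 56/96 = 0.5833
  k = 2: (56 + 40)/96 = 96/96 = 1

Summary (fraction, with percent):

explained: PC1 0.5833 (58.33%), PC2 0.4167 (41.67%);  cumulative: 0.5833, 1


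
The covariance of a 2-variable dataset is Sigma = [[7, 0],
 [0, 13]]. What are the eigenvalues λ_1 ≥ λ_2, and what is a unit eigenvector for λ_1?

Step 1 — characteristic polynomial of 2×2 Sigma:
  det(Sigma - λI) = λ² - trace · λ + det = 0.
  trace = 7 + 13 = 20, det = 7·13 - (0)² = 91.
Step 2 — discriminant:
  Δ = trace² - 4·det = 400 - 364 = 36.
Step 3 — eigenvalues:
  λ = (trace ± √Δ)/2 = (20 ± 6)/2,
  λ_1 = 13,  λ_2 = 7.

Step 4 — unit eigenvector for λ_1: Sigma is diagonal, so its eigenvectors are the coordinate axes. λ_1 = 13 is the diagonal entry on the second coordinate axis, hence
  v_1 = (0, 1) (||v_1|| = 1).

λ_1 = 13,  λ_2 = 7;  v_1 ≈ (0, 1)


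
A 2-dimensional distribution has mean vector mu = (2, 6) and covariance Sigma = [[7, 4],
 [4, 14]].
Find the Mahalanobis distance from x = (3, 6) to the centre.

Step 1 — centre the observation: (x - mu) = (1, 0).

Step 2 — invert Sigma. det(Sigma) = 7·14 - (4)² = 82.
  Sigma^{-1} = (1/det) · [[d, -b], [-b, a]] = [[0.1707, -0.0488],
 [-0.0488, 0.0854]].

Step 3 — form the quadratic (x - mu)^T · Sigma^{-1} · (x - mu):
  Sigma^{-1} · (x - mu) = (0.1707, -0.0488).
  (x - mu)^T · [Sigma^{-1} · (x - mu)] = (1)·(0.1707) + (0)·(-0.0488) = 0.1707.

Step 4 — take square root: d = √(0.1707) ≈ 0.4132.

d(x, mu) = √(0.1707) ≈ 0.4132


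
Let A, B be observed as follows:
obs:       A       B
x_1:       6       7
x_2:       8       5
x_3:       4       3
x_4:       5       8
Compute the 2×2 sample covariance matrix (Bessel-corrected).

Step 1 — column means:
  mean(A) = (6 + 8 + 4 + 5) / 4 = 23/4 = 5.75
  mean(B) = (7 + 5 + 3 + 8) / 4 = 23/4 = 5.75

Step 2 — sample covariance S[i,j] = (1/(n-1)) · Σ_k (x_{k,i} - mean_i) · (x_{k,j} - mean_j), with n-1 = 3.
  S[A,A] = ((0.25)·(0.25) + (2.25)·(2.25) + (-1.75)·(-1.75) + (-0.75)·(-0.75)) / 3 = 8.75/3 = 2.9167
  S[A,B] = ((0.25)·(1.25) + (2.25)·(-0.75) + (-1.75)·(-2.75) + (-0.75)·(2.25)) / 3 = 1.75/3 = 0.5833
  S[B,B] = ((1.25)·(1.25) + (-0.75)·(-0.75) + (-2.75)·(-2.75) + (2.25)·(2.25)) / 3 = 14.75/3 = 4.9167

S is symmetric (S[j,i] = S[i,j]). Assembling:

S = [[2.9167, 0.5833],
 [0.5833, 4.9167]]


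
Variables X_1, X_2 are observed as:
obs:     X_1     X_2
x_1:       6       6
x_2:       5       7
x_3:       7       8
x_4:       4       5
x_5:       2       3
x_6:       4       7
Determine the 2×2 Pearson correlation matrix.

Step 1 — column means:
  mean(X_1) = (6 + 5 + 7 + 4 + 2 + 4) / 6 = 28/6 = 4.6667
  mean(X_2) = (6 + 7 + 8 + 5 + 3 + 7) / 6 = 36/6 = 6

Step 2 — sample variances and covariances s[i,j] = (1/(n-1)) · Σ_k (x_{k,i} - mean_i) · (x_{k,j} - mean_j), with n-1 = 5:
  s[X_1,X_1] = ((1.3333)·(1.3333) + (0.3333)·(0.3333) + (2.3333)·(2.3333) + (-0.6667)·(-0.6667) + (-2.6667)·(-2.6667) + (-0.6667)·(-0.6667)) / 5 = 15.3333/5 = 3.0667
  s[X_1,X_2] = ((1.3333)·(0) + (0.3333)·(1) + (2.3333)·(2) + (-0.6667)·(-1) + (-2.6667)·(-3) + (-0.6667)·(1)) / 5 = 13/5 = 2.6
  s[X_2,X_2] = ((0)·(0) + (1)·(1) + (2)·(2) + (-1)·(-1) + (-3)·(-3) + (1)·(1)) / 5 = 16/5 = 3.2
  Sample standard deviations s_i = √(s[i,i]):
  s(X_1) = √(3.0667) = 1.7512
  s(X_2) = √(3.2) = 1.7889

Step 3 — r_{ij} = s_{ij} / (s_i · s_j):
  r[X_1,X_1] = 1 (diagonal).
  r[X_1,X_2] = 2.6 / (1.7512 · 1.7889) = 2.6 / 3.1326 = 0.83
  r[X_2,X_2] = 1 (diagonal).

R is symmetric with unit diagonal. Assembling:

R = [[1, 0.83],
 [0.83, 1]]


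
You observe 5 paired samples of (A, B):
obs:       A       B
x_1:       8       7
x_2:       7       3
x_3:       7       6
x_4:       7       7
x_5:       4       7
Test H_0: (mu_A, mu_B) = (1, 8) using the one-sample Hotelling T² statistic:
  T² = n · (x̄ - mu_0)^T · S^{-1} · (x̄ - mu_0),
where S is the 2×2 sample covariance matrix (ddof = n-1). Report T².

Step 1 — sample mean vector:
  mean(A) = (8 + 7 + 7 + 7 + 4) / 5 = 33/5 = 6.6
  mean(B) = (7 + 3 + 6 + 7 + 7) / 5 = 30/5 = 6
  x̄ = (6.6, 6),  deviation x̄ - mu_0 = (6.6, 6) - (1, 8) = (5.6, -2).

Step 2 — sample covariance matrix, S[i,j] = (1/(n-1)) · Σ_k (x_{k,i} - mean_i) · (x_{k,j} - mean_j), divisor n-1 = 4:
  S[A,A] = ((1.4)·(1.4) + (0.4)·(0.4) + (0.4)·(0.4) + (0.4)·(0.4) + (-2.6)·(-2.6)) / 4 = 9.2/4 = 2.3
  S[A,B] = ((1.4)·(1) + (0.4)·(-3) + (0.4)·(0) + (0.4)·(1) + (-2.6)·(1)) / 4 = -2/4 = -0.5
  S[B,B] = ((1)·(1) + (-3)·(-3) + (0)·(0) + (1)·(1) + (1)·(1)) / 4 = 12/4 = 3
  S = [[2.3, -0.5],
 [-0.5, 3]].

Step 3 — invert S. det(S) = 2.3·3 - (-0.5)² = 6.65.
  S^{-1} = (1/det) · [[d, -b], [-b, a]] = [[0.4511, 0.0752],
 [0.0752, 0.3459]].

Step 4 — quadratic form (x̄ - mu_0)^T · S^{-1} · (x̄ - mu_0):
  S^{-1} · (x̄ - mu_0) = (2.3759, -0.2707),
  (x̄ - mu_0)^T · [...] = (5.6)·(2.3759) + (-2)·(-0.2707) = 13.8466.

Step 5 — scale by n: T² = 5 · 13.8466 = 69.2331.

T² ≈ 69.2331


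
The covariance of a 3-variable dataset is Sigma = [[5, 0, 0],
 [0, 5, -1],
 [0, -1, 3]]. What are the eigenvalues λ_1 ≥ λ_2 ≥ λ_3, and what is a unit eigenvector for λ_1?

Step 1 — characteristic polynomial p(λ) = det(λI - Sigma) = λ³ - tr·λ² + c_1·λ - det, where tr = trace, c_1 = sum of the principal 2×2 minors, det = det(Sigma):
  tr = 5 + 5 + 3 = 13,
  c_1 = (5·5 - (0)²) + (5·3 - (0)²) + (5·3 - (-1)²) = 25 + 15 + 14 = 54,
  det = 5·(5·3 - (-1)²) - (0)·((0)·3 - (-1)·(0)) + (0)·((0)·(-1) - 5·(0)) = 5·(14) - (0)·(0) + (0)·(0) = 70.
  So p(λ) = λ³ - 13λ² + 54λ - 70.
Step 2 — look for an integer root (rational root theorem: any rational root is an integer divisor of 70). Testing λ = 5:
  p(5) = 125 - 325 + 270 - 70 = 0  ✓
  Dividing out (λ - 5): p(λ) = (λ - 5)(λ² - 8λ + 14).
Step 3 — remaining eigenvalues from the quadratic λ² - 8λ + 14 = 0:
  Δ = 8² - 4·14 = 64 - 56 = 8,  λ = (8 ± √8)/2 = (8 ± 2.8284)/2 ≈ 5.4142 or 2.5858.
  Sorted: λ_1 = 5.4142,  λ_2 = 5,  λ_3 = 2.5858  (check: sum = 13 = tr ✓).

Step 4 — unit eigenvector for λ_1 ≈ 5.4142: v spans the null space of (Sigma - λ_1 I), whose rows are
  r_1 = (-0.4142, 0, 0),  r_2 = (0, -0.4142, -1),  r_3 = (0, -1, -2.4142).
  v is orthogonal to every row, so take v ∝ r_1 × r_2 = ((0)·(-1) - (0)·(-0.4142), (0)·(0) - (-0.4142)·(-1), (-0.4142)·(-0.4142) - (0)·(0)) ≈ (0, -0.4142, 0.1716).
  Rescale (multiply by -1 so the first nonzero entry is positive): u = (0, 0.4142, -0.1716).
  ||u|| = √((0)² + (0.4142)² + (-0.1716)²) = √(0.201) ≈ 0.4483,  v_1 = u/||u|| ≈ (0, 0.9239, -0.3827) (||v_1|| = 1).

λ_1 = 5.4142,  λ_2 = 5,  λ_3 = 2.5858;  v_1 ≈ (0, 0.9239, -0.3827)


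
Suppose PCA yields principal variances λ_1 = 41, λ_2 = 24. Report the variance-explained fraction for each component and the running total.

Step 1 — total variance = trace(Sigma) = Σ λ_i = 41 + 24 = 65.

Step 2 — fraction explained by component i = λ_i / Σ λ:
  PC1: 41/65 = 0.6308
  PC2: 24/65 = 0.3692

Step 3 — cumulative fraction after k components = (λ_1 + ... + λ_k) / Σ λ:
  k = 1: 41/65 = 0.6308
  k = 2: (41 + 24)/65 = 65/65 = 1

Summary (fraction, with percent):

explained: PC1 0.6308 (63.08%), PC2 0.3692 (36.92%);  cumulative: 0.6308, 1


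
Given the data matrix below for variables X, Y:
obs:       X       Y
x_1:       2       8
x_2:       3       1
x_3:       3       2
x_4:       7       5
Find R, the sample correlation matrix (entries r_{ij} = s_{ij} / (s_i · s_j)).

Step 1 — column means:
  mean(X) = (2 + 3 + 3 + 7) / 4 = 15/4 = 3.75
  mean(Y) = (8 + 1 + 2 + 5) / 4 = 16/4 = 4

Step 2 — sample variances and covariances s[i,j] = (1/(n-1)) · Σ_k (x_{k,i} - mean_i) · (x_{k,j} - mean_j), with n-1 = 3:
  s[X,X] = ((-1.75)·(-1.75) + (-0.75)·(-0.75) + (-0.75)·(-0.75) + (3.25)·(3.25)) / 3 = 14.75/3 = 4.9167
  s[X,Y] = ((-1.75)·(4) + (-0.75)·(-3) + (-0.75)·(-2) + (3.25)·(1)) / 3 = 0/3 = 0
  s[Y,Y] = ((4)·(4) + (-3)·(-3) + (-2)·(-2) + (1)·(1)) / 3 = 30/3 = 10
  Sample standard deviations s_i = √(s[i,i]):
  s(X) = √(4.9167) = 2.2174
  s(Y) = √(10) = 3.1623

Step 3 — r_{ij} = s_{ij} / (s_i · s_j):
  r[X,X] = 1 (diagonal).
  r[X,Y] = 0 / (2.2174 · 3.1623) = 0 / 7.0119 = 0
  r[Y,Y] = 1 (diagonal).

R is symmetric with unit diagonal. Assembling:

R = [[1, 0],
 [0, 1]]


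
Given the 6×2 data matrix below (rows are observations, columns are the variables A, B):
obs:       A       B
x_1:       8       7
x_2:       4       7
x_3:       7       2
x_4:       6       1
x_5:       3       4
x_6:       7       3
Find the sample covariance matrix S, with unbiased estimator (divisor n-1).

Step 1 — column means:
  mean(A) = (8 + 4 + 7 + 6 + 3 + 7) / 6 = 35/6 = 5.8333
  mean(B) = (7 + 7 + 2 + 1 + 4 + 3) / 6 = 24/6 = 4

Step 2 — sample covariance S[i,j] = (1/(n-1)) · Σ_k (x_{k,i} - mean_i) · (x_{k,j} - mean_j), with n-1 = 5.
  S[A,A] = ((2.1667)·(2.1667) + (-1.8333)·(-1.8333) + (1.1667)·(1.1667) + (0.1667)·(0.1667) + (-2.8333)·(-2.8333) + (1.1667)·(1.1667)) / 5 = 18.8333/5 = 3.7667
  S[A,B] = ((2.1667)·(3) + (-1.8333)·(3) + (1.1667)·(-2) + (0.1667)·(-3) + (-2.8333)·(0) + (1.1667)·(-1)) / 5 = -3/5 = -0.6
  S[B,B] = ((3)·(3) + (3)·(3) + (-2)·(-2) + (-3)·(-3) + (0)·(0) + (-1)·(-1)) / 5 = 32/5 = 6.4

S is symmetric (S[j,i] = S[i,j]). Assembling:

S = [[3.7667, -0.6],
 [-0.6, 6.4]]


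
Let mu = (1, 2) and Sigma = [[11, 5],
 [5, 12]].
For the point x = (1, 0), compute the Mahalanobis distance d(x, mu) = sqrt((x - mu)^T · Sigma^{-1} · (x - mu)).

Step 1 — centre the observation: (x - mu) = (0, -2).

Step 2 — invert Sigma. det(Sigma) = 11·12 - (5)² = 107.
  Sigma^{-1} = (1/det) · [[d, -b], [-b, a]] = [[0.1121, -0.0467],
 [-0.0467, 0.1028]].

Step 3 — form the quadratic (x - mu)^T · Sigma^{-1} · (x - mu):
  Sigma^{-1} · (x - mu) = (0.0935, -0.2056).
  (x - mu)^T · [Sigma^{-1} · (x - mu)] = (0)·(0.0935) + (-2)·(-0.2056) = 0.4112.

Step 4 — take square root: d = √(0.4112) ≈ 0.6413.

d(x, mu) = √(0.4112) ≈ 0.6413


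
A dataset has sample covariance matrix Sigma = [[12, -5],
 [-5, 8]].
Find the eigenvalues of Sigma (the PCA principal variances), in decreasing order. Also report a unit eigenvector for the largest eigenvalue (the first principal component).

Step 1 — characteristic polynomial of 2×2 Sigma:
  det(Sigma - λI) = λ² - trace · λ + det = 0.
  trace = 12 + 8 = 20, det = 12·8 - (-5)² = 71.
Step 2 — discriminant:
  Δ = trace² - 4·det = 400 - 284 = 116.
Step 3 — eigenvalues:
  λ = (trace ± √Δ)/2 = (20 ± 10.7703)/2,
  λ_1 = 15.3852,  λ_2 = 4.6148.

Step 4 — unit eigenvector for λ_1: solve (Sigma - λ_1 I)v = 0. First row:
  (12 - 15.3852)·v_x + (-5)·v_y = 0, i.e. (-3.3852)·v_x + (-5)·v_y = 0,
  so v ∝ (b, λ_1 - a) = (-5, 3.3852); multiply by -1 so the first entry is positive: u = (5, -3.3852).
  ||u|| = √((5)² + (-3.3852)²) = √(36.4593) ≈ 6.0382,
  v_1 = u/||u|| ≈ (0.8281, -0.5606) (||v_1|| = 1).

λ_1 = 15.3852,  λ_2 = 4.6148;  v_1 ≈ (0.8281, -0.5606)


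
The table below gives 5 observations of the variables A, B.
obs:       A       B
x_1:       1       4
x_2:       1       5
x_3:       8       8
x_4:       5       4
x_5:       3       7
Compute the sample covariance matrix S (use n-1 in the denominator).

Step 1 — column means:
  mean(A) = (1 + 1 + 8 + 5 + 3) / 5 = 18/5 = 3.6
  mean(B) = (4 + 5 + 8 + 4 + 7) / 5 = 28/5 = 5.6

Step 2 — sample covariance S[i,j] = (1/(n-1)) · Σ_k (x_{k,i} - mean_i) · (x_{k,j} - mean_j), with n-1 = 4.
  S[A,A] = ((-2.6)·(-2.6) + (-2.6)·(-2.6) + (4.4)·(4.4) + (1.4)·(1.4) + (-0.6)·(-0.6)) / 4 = 35.2/4 = 8.8
  S[A,B] = ((-2.6)·(-1.6) + (-2.6)·(-0.6) + (4.4)·(2.4) + (1.4)·(-1.6) + (-0.6)·(1.4)) / 4 = 13.2/4 = 3.3
  S[B,B] = ((-1.6)·(-1.6) + (-0.6)·(-0.6) + (2.4)·(2.4) + (-1.6)·(-1.6) + (1.4)·(1.4)) / 4 = 13.2/4 = 3.3

S is symmetric (S[j,i] = S[i,j]). Assembling:

S = [[8.8, 3.3],
 [3.3, 3.3]]


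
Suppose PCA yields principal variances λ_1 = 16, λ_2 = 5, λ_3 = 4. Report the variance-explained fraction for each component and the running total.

Step 1 — total variance = trace(Sigma) = Σ λ_i = 16 + 5 + 4 = 25.

Step 2 — fraction explained by component i = λ_i / Σ λ:
  PC1: 16/25 = 0.64
  PC2: 5/25 = 0.2
  PC3: 4/25 = 0.16

Step 3 — cumulative fraction after k components = (λ_1 + ... + λ_k) / Σ λ:
  k = 1: 16/25 = 0.64
  k = 2: (16 + 5)/25 = 21/25 = 0.84
  k = 3: (16 + 5 + 4)/25 = 25/25 = 1

Summary (fraction, with percent):

explained: PC1 0.64 (64%), PC2 0.2 (20%), PC3 0.16 (16%);  cumulative: 0.64, 0.84, 1


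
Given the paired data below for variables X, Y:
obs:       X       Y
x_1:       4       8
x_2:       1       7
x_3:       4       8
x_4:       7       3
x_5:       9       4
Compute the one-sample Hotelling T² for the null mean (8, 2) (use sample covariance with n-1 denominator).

Step 1 — sample mean vector:
  mean(X) = (4 + 1 + 4 + 7 + 9) / 5 = 25/5 = 5
  mean(Y) = (8 + 7 + 8 + 3 + 4) / 5 = 30/5 = 6
  x̄ = (5, 6),  deviation x̄ - mu_0 = (5, 6) - (8, 2) = (-3, 4).

Step 2 — sample covariance matrix, S[i,j] = (1/(n-1)) · Σ_k (x_{k,i} - mean_i) · (x_{k,j} - mean_j), divisor n-1 = 4:
  S[X,X] = ((-1)·(-1) + (-4)·(-4) + (-1)·(-1) + (2)·(2) + (4)·(4)) / 4 = 38/4 = 9.5
  S[X,Y] = ((-1)·(2) + (-4)·(1) + (-1)·(2) + (2)·(-3) + (4)·(-2)) / 4 = -22/4 = -5.5
  S[Y,Y] = ((2)·(2) + (1)·(1) + (2)·(2) + (-3)·(-3) + (-2)·(-2)) / 4 = 22/4 = 5.5
  S = [[9.5, -5.5],
 [-5.5, 5.5]].

Step 3 — invert S. det(S) = 9.5·5.5 - (-5.5)² = 22.
  S^{-1} = (1/det) · [[d, -b], [-b, a]] = [[0.25, 0.25],
 [0.25, 0.4318]].

Step 4 — quadratic form (x̄ - mu_0)^T · S^{-1} · (x̄ - mu_0):
  S^{-1} · (x̄ - mu_0) = (0.25, 0.9773),
  (x̄ - mu_0)^T · [...] = (-3)·(0.25) + (4)·(0.9773) = 3.1591.

Step 5 — scale by n: T² = 5 · 3.1591 = 15.7955.

T² ≈ 15.7955


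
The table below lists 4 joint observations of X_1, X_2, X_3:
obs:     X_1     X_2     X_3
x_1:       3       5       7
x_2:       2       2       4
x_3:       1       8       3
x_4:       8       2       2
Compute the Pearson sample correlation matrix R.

Step 1 — column means:
  mean(X_1) = (3 + 2 + 1 + 8) / 4 = 14/4 = 3.5
  mean(X_2) = (5 + 2 + 8 + 2) / 4 = 17/4 = 4.25
  mean(X_3) = (7 + 4 + 3 + 2) / 4 = 16/4 = 4

Step 2 — sample variances and covariances s[i,j] = (1/(n-1)) · Σ_k (x_{k,i} - mean_i) · (x_{k,j} - mean_j), with n-1 = 3:
  s[X_1,X_1] = ((-0.5)·(-0.5) + (-1.5)·(-1.5) + (-2.5)·(-2.5) + (4.5)·(4.5)) / 3 = 29/3 = 9.6667
  s[X_1,X_2] = ((-0.5)·(0.75) + (-1.5)·(-2.25) + (-2.5)·(3.75) + (4.5)·(-2.25)) / 3 = -16.5/3 = -5.5
  s[X_1,X_3] = ((-0.5)·(3) + (-1.5)·(0) + (-2.5)·(-1) + (4.5)·(-2)) / 3 = -8/3 = -2.6667
  s[X_2,X_2] = ((0.75)·(0.75) + (-2.25)·(-2.25) + (3.75)·(3.75) + (-2.25)·(-2.25)) / 3 = 24.75/3 = 8.25
  s[X_2,X_3] = ((0.75)·(3) + (-2.25)·(0) + (3.75)·(-1) + (-2.25)·(-2)) / 3 = 3/3 = 1
  s[X_3,X_3] = ((3)·(3) + (0)·(0) + (-1)·(-1) + (-2)·(-2)) / 3 = 14/3 = 4.6667
  Sample standard deviations s_i = √(s[i,i]):
  s(X_1) = √(9.6667) = 3.1091
  s(X_2) = √(8.25) = 2.8723
  s(X_3) = √(4.6667) = 2.1602

Step 3 — r_{ij} = s_{ij} / (s_i · s_j):
  r[X_1,X_1] = 1 (diagonal).
  r[X_1,X_2] = -5.5 / (3.1091 · 2.8723) = -5.5 / 8.9303 = -0.6159
  r[X_1,X_3] = -2.6667 / (3.1091 · 2.1602) = -2.6667 / 6.7165 = -0.397
  r[X_2,X_2] = 1 (diagonal).
  r[X_2,X_3] = 1 / (2.8723 · 2.1602) = 1 / 6.2048 = 0.1612
  r[X_3,X_3] = 1 (diagonal).

R is symmetric with unit diagonal. Assembling:

R = [[1, -0.6159, -0.397],
 [-0.6159, 1, 0.1612],
 [-0.397, 0.1612, 1]]


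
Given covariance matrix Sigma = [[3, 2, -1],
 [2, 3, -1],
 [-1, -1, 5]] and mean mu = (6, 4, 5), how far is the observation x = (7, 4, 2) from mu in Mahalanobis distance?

Step 1 — centre the observation: (x - mu) = (1, 0, -3).

Step 2 — invert Sigma (cofactor / det for 3×3, or solve directly):
  Sigma^{-1} = [[0.6087, -0.3913, 0.0435],
 [-0.3913, 0.6087, 0.0435],
 [0.0435, 0.0435, 0.2174]].

Step 3 — form the quadratic (x - mu)^T · Sigma^{-1} · (x - mu):
  Sigma^{-1} · (x - mu) = (0.4783, -0.5217, -0.6087).
  (x - mu)^T · [Sigma^{-1} · (x - mu)] = (1)·(0.4783) + (0)·(-0.5217) + (-3)·(-0.6087) = 2.3043.

Step 4 — take square root: d = √(2.3043) ≈ 1.518.

d(x, mu) = √(2.3043) ≈ 1.518


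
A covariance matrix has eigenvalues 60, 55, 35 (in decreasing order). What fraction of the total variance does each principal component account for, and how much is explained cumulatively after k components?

Step 1 — total variance = trace(Sigma) = Σ λ_i = 60 + 55 + 35 = 150.

Step 2 — fraction explained by component i = λ_i / Σ λ:
  PC1: 60/150 = 0.4
  PC2: 55/150 = 0.3667
  PC3: 35/150 = 0.2333

Step 3 — cumulative fraction after k components = (λ_1 + ... + λ_k) / Σ λ:
  k = 1: 60/150 = 0.4
  k = 2: (60 + 55)/150 = 115/150 = 0.7667
  k = 3: (60 + 55 + 35)/150 = 150/150 = 1

Summary (fraction, with percent):

explained: PC1 0.4 (40%), PC2 0.3667 (36.67%), PC3 0.2333 (23.33%);  cumulative: 0.4, 0.7667, 1


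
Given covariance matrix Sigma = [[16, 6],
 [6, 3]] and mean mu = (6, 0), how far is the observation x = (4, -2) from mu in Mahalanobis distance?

Step 1 — centre the observation: (x - mu) = (-2, -2).

Step 2 — invert Sigma. det(Sigma) = 16·3 - (6)² = 12.
  Sigma^{-1} = (1/det) · [[d, -b], [-b, a]] = [[0.25, -0.5],
 [-0.5, 1.3333]].

Step 3 — form the quadratic (x - mu)^T · Sigma^{-1} · (x - mu):
  Sigma^{-1} · (x - mu) = (0.5, -1.6667).
  (x - mu)^T · [Sigma^{-1} · (x - mu)] = (-2)·(0.5) + (-2)·(-1.6667) = 2.3333.

Step 4 — take square root: d = √(2.3333) ≈ 1.5275.

d(x, mu) = √(2.3333) ≈ 1.5275


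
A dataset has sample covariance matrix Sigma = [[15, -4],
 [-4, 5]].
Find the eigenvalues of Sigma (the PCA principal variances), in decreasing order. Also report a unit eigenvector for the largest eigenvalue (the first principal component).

Step 1 — characteristic polynomial of 2×2 Sigma:
  det(Sigma - λI) = λ² - trace · λ + det = 0.
  trace = 15 + 5 = 20, det = 15·5 - (-4)² = 59.
Step 2 — discriminant:
  Δ = trace² - 4·det = 400 - 236 = 164.
Step 3 — eigenvalues:
  λ = (trace ± √Δ)/2 = (20 ± 12.8062)/2,
  λ_1 = 16.4031,  λ_2 = 3.5969.

Step 4 — unit eigenvector for λ_1: solve (Sigma - λ_1 I)v = 0. First row:
  (15 - 16.4031)·v_x + (-4)·v_y = 0, i.e. (-1.4031)·v_x + (-4)·v_y = 0,
  so v ∝ (b, λ_1 - a) = (-4, 1.4031); multiply by -1 so the first entry is positive: u = (4, -1.4031).
  ||u|| = √((4)² + (-1.4031)²) = √(17.9688) ≈ 4.239,
  v_1 = u/||u|| ≈ (0.9436, -0.331) (||v_1|| = 1).

λ_1 = 16.4031,  λ_2 = 3.5969;  v_1 ≈ (0.9436, -0.331)


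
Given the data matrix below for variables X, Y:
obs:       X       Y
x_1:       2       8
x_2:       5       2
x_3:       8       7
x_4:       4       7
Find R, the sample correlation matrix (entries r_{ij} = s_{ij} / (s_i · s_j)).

Step 1 — column means:
  mean(X) = (2 + 5 + 8 + 4) / 4 = 19/4 = 4.75
  mean(Y) = (8 + 2 + 7 + 7) / 4 = 24/4 = 6

Step 2 — sample variances and covariances s[i,j] = (1/(n-1)) · Σ_k (x_{k,i} - mean_i) · (x_{k,j} - mean_j), with n-1 = 3:
  s[X,X] = ((-2.75)·(-2.75) + (0.25)·(0.25) + (3.25)·(3.25) + (-0.75)·(-0.75)) / 3 = 18.75/3 = 6.25
  s[X,Y] = ((-2.75)·(2) + (0.25)·(-4) + (3.25)·(1) + (-0.75)·(1)) / 3 = -4/3 = -1.3333
  s[Y,Y] = ((2)·(2) + (-4)·(-4) + (1)·(1) + (1)·(1)) / 3 = 22/3 = 7.3333
  Sample standard deviations s_i = √(s[i,i]):
  s(X) = √(6.25) = 2.5
  s(Y) = √(7.3333) = 2.708

Step 3 — r_{ij} = s_{ij} / (s_i · s_j):
  r[X,X] = 1 (diagonal).
  r[X,Y] = -1.3333 / (2.5 · 2.708) = -1.3333 / 6.77 = -0.1969
  r[Y,Y] = 1 (diagonal).

R is symmetric with unit diagonal. Assembling:

R = [[1, -0.1969],
 [-0.1969, 1]]


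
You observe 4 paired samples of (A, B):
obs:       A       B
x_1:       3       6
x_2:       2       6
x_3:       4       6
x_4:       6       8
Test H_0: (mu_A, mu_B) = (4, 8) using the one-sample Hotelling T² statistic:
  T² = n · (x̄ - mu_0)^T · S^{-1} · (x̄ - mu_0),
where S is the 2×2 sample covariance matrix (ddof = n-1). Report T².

Step 1 — sample mean vector:
  mean(A) = (3 + 2 + 4 + 6) / 4 = 15/4 = 3.75
  mean(B) = (6 + 6 + 6 + 8) / 4 = 26/4 = 6.5
  x̄ = (3.75, 6.5),  deviation x̄ - mu_0 = (3.75, 6.5) - (4, 8) = (-0.25, -1.5).

Step 2 — sample covariance matrix, S[i,j] = (1/(n-1)) · Σ_k (x_{k,i} - mean_i) · (x_{k,j} - mean_j), divisor n-1 = 3:
  S[A,A] = ((-0.75)·(-0.75) + (-1.75)·(-1.75) + (0.25)·(0.25) + (2.25)·(2.25)) / 3 = 8.75/3 = 2.9167
  S[A,B] = ((-0.75)·(-0.5) + (-1.75)·(-0.5) + (0.25)·(-0.5) + (2.25)·(1.5)) / 3 = 4.5/3 = 1.5
  S[B,B] = ((-0.5)·(-0.5) + (-0.5)·(-0.5) + (-0.5)·(-0.5) + (1.5)·(1.5)) / 3 = 3/3 = 1
  S = [[2.9167, 1.5],
 [1.5, 1]].

Step 3 — invert S. det(S) = 2.9167·1 - (1.5)² = 0.6667.
  S^{-1} = (1/det) · [[d, -b], [-b, a]] = [[1.5, -2.25],
 [-2.25, 4.375]].

Step 4 — quadratic form (x̄ - mu_0)^T · S^{-1} · (x̄ - mu_0):
  S^{-1} · (x̄ - mu_0) = (3, -6),
  (x̄ - mu_0)^T · [...] = (-0.25)·(3) + (-1.5)·(-6) = 8.25.

Step 5 — scale by n: T² = 4 · 8.25 = 33.

T² ≈ 33


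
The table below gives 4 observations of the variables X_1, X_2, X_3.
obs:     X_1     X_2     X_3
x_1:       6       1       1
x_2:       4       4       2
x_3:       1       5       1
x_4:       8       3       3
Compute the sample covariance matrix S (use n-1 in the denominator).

Step 1 — column means:
  mean(X_1) = (6 + 4 + 1 + 8) / 4 = 19/4 = 4.75
  mean(X_2) = (1 + 4 + 5 + 3) / 4 = 13/4 = 3.25
  mean(X_3) = (1 + 2 + 1 + 3) / 4 = 7/4 = 1.75

Step 2 — sample covariance S[i,j] = (1/(n-1)) · Σ_k (x_{k,i} - mean_i) · (x_{k,j} - mean_j), with n-1 = 3.
  S[X_1,X_1] = ((1.25)·(1.25) + (-0.75)·(-0.75) + (-3.75)·(-3.75) + (3.25)·(3.25)) / 3 = 26.75/3 = 8.9167
  S[X_1,X_2] = ((1.25)·(-2.25) + (-0.75)·(0.75) + (-3.75)·(1.75) + (3.25)·(-0.25)) / 3 = -10.75/3 = -3.5833
  S[X_1,X_3] = ((1.25)·(-0.75) + (-0.75)·(0.25) + (-3.75)·(-0.75) + (3.25)·(1.25)) / 3 = 5.75/3 = 1.9167
  S[X_2,X_2] = ((-2.25)·(-2.25) + (0.75)·(0.75) + (1.75)·(1.75) + (-0.25)·(-0.25)) / 3 = 8.75/3 = 2.9167
  S[X_2,X_3] = ((-2.25)·(-0.75) + (0.75)·(0.25) + (1.75)·(-0.75) + (-0.25)·(1.25)) / 3 = 0.25/3 = 0.0833
  S[X_3,X_3] = ((-0.75)·(-0.75) + (0.25)·(0.25) + (-0.75)·(-0.75) + (1.25)·(1.25)) / 3 = 2.75/3 = 0.9167

S is symmetric (S[j,i] = S[i,j]). Assembling:

S = [[8.9167, -3.5833, 1.9167],
 [-3.5833, 2.9167, 0.0833],
 [1.9167, 0.0833, 0.9167]]


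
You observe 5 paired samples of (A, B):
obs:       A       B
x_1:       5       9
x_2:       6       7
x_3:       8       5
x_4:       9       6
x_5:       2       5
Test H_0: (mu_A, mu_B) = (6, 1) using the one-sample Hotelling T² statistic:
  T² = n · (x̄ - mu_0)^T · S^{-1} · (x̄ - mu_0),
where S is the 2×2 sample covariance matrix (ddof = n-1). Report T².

Step 1 — sample mean vector:
  mean(A) = (5 + 6 + 8 + 9 + 2) / 5 = 30/5 = 6
  mean(B) = (9 + 7 + 5 + 6 + 5) / 5 = 32/5 = 6.4
  x̄ = (6, 6.4),  deviation x̄ - mu_0 = (6, 6.4) - (6, 1) = (0, 5.4).

Step 2 — sample covariance matrix, S[i,j] = (1/(n-1)) · Σ_k (x_{k,i} - mean_i) · (x_{k,j} - mean_j), divisor n-1 = 4:
  S[A,A] = ((-1)·(-1) + (0)·(0) + (2)·(2) + (3)·(3) + (-4)·(-4)) / 4 = 30/4 = 7.5
  S[A,B] = ((-1)·(2.6) + (0)·(0.6) + (2)·(-1.4) + (3)·(-0.4) + (-4)·(-1.4)) / 4 = -1/4 = -0.25
  S[B,B] = ((2.6)·(2.6) + (0.6)·(0.6) + (-1.4)·(-1.4) + (-0.4)·(-0.4) + (-1.4)·(-1.4)) / 4 = 11.2/4 = 2.8
  S = [[7.5, -0.25],
 [-0.25, 2.8]].

Step 3 — invert S. det(S) = 7.5·2.8 - (-0.25)² = 20.9375.
  S^{-1} = (1/det) · [[d, -b], [-b, a]] = [[0.1337, 0.0119],
 [0.0119, 0.3582]].

Step 4 — quadratic form (x̄ - mu_0)^T · S^{-1} · (x̄ - mu_0):
  S^{-1} · (x̄ - mu_0) = (0.0645, 1.9343),
  (x̄ - mu_0)^T · [...] = (0)·(0.0645) + (5.4)·(1.9343) = 10.4454.

Step 5 — scale by n: T² = 5 · 10.4454 = 52.2269.

T² ≈ 52.2269


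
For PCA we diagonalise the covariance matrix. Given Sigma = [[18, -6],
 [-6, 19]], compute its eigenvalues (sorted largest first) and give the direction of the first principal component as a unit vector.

Step 1 — characteristic polynomial of 2×2 Sigma:
  det(Sigma - λI) = λ² - trace · λ + det = 0.
  trace = 18 + 19 = 37, det = 18·19 - (-6)² = 306.
Step 2 — discriminant:
  Δ = trace² - 4·det = 1369 - 1224 = 145.
Step 3 — eigenvalues:
  λ = (trace ± √Δ)/2 = (37 ± 12.0416)/2,
  λ_1 = 24.5208,  λ_2 = 12.4792.

Step 4 — unit eigenvector for λ_1: solve (Sigma - λ_1 I)v = 0. First row:
  (18 - 24.5208)·v_x + (-6)·v_y = 0, i.e. (-6.5208)·v_x + (-6)·v_y = 0,
  so v ∝ (b, λ_1 - a) = (-6, 6.5208); multiply by -1 so the first entry is positive: u = (6, -6.5208).
  ||u|| = √((6)² + (-6.5208)²) = √(78.5208) ≈ 8.8612,
  v_1 = u/||u|| ≈ (0.6771, -0.7359) (||v_1|| = 1).

λ_1 = 24.5208,  λ_2 = 12.4792;  v_1 ≈ (0.6771, -0.7359)


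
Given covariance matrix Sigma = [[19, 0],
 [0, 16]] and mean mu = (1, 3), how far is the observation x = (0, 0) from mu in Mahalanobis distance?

Step 1 — centre the observation: (x - mu) = (-1, -3).

Step 2 — invert Sigma. det(Sigma) = 19·16 - (0)² = 304.
  Sigma^{-1} = (1/det) · [[d, -b], [-b, a]] = [[0.0526, 0],
 [0, 0.0625]].

Step 3 — form the quadratic (x - mu)^T · Sigma^{-1} · (x - mu):
  Sigma^{-1} · (x - mu) = (-0.0526, -0.1875).
  (x - mu)^T · [Sigma^{-1} · (x - mu)] = (-1)·(-0.0526) + (-3)·(-0.1875) = 0.6151.

Step 4 — take square root: d = √(0.6151) ≈ 0.7843.

d(x, mu) = √(0.6151) ≈ 0.7843


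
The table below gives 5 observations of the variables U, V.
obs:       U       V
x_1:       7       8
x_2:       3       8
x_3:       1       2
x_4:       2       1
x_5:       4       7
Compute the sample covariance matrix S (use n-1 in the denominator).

Step 1 — column means:
  mean(U) = (7 + 3 + 1 + 2 + 4) / 5 = 17/5 = 3.4
  mean(V) = (8 + 8 + 2 + 1 + 7) / 5 = 26/5 = 5.2

Step 2 — sample covariance S[i,j] = (1/(n-1)) · Σ_k (x_{k,i} - mean_i) · (x_{k,j} - mean_j), with n-1 = 4.
  S[U,U] = ((3.6)·(3.6) + (-0.4)·(-0.4) + (-2.4)·(-2.4) + (-1.4)·(-1.4) + (0.6)·(0.6)) / 4 = 21.2/4 = 5.3
  S[U,V] = ((3.6)·(2.8) + (-0.4)·(2.8) + (-2.4)·(-3.2) + (-1.4)·(-4.2) + (0.6)·(1.8)) / 4 = 23.6/4 = 5.9
  S[V,V] = ((2.8)·(2.8) + (2.8)·(2.8) + (-3.2)·(-3.2) + (-4.2)·(-4.2) + (1.8)·(1.8)) / 4 = 46.8/4 = 11.7

S is symmetric (S[j,i] = S[i,j]). Assembling:

S = [[5.3, 5.9],
 [5.9, 11.7]]


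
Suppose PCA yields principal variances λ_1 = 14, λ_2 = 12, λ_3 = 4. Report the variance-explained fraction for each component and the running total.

Step 1 — total variance = trace(Sigma) = Σ λ_i = 14 + 12 + 4 = 30.

Step 2 — fraction explained by component i = λ_i / Σ λ:
  PC1: 14/30 = 0.4667
  PC2: 12/30 = 0.4
  PC3: 4/30 = 0.1333

Step 3 — cumulative fraction after k components = (λ_1 + ... + λ_k) / Σ λ:
  k = 1: 14/30 = 0.4667
  k = 2: (14 + 12)/30 = 26/30 = 0.8667
  k = 3: (14 + 12 + 4)/30 = 30/30 = 1

Summary (fraction, with percent):

explained: PC1 0.4667 (46.67%), PC2 0.4 (40%), PC3 0.1333 (13.33%);  cumulative: 0.4667, 0.8667, 1


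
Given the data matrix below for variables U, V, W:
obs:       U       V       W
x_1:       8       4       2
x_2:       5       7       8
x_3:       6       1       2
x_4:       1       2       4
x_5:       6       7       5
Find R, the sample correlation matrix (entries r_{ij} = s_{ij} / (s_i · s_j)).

Step 1 — column means:
  mean(U) = (8 + 5 + 6 + 1 + 6) / 5 = 26/5 = 5.2
  mean(V) = (4 + 7 + 1 + 2 + 7) / 5 = 21/5 = 4.2
  mean(W) = (2 + 8 + 2 + 4 + 5) / 5 = 21/5 = 4.2

Step 2 — sample variances and covariances s[i,j] = (1/(n-1)) · Σ_k (x_{k,i} - mean_i) · (x_{k,j} - mean_j), with n-1 = 4:
  s[U,U] = ((2.8)·(2.8) + (-0.2)·(-0.2) + (0.8)·(0.8) + (-4.2)·(-4.2) + (0.8)·(0.8)) / 4 = 26.8/4 = 6.7
  s[U,V] = ((2.8)·(-0.2) + (-0.2)·(2.8) + (0.8)·(-3.2) + (-4.2)·(-2.2) + (0.8)·(2.8)) / 4 = 7.8/4 = 1.95
  s[U,W] = ((2.8)·(-2.2) + (-0.2)·(3.8) + (0.8)·(-2.2) + (-4.2)·(-0.2) + (0.8)·(0.8)) / 4 = -7.2/4 = -1.8
  s[V,V] = ((-0.2)·(-0.2) + (2.8)·(2.8) + (-3.2)·(-3.2) + (-2.2)·(-2.2) + (2.8)·(2.8)) / 4 = 30.8/4 = 7.7
  s[V,W] = ((-0.2)·(-2.2) + (2.8)·(3.8) + (-3.2)·(-2.2) + (-2.2)·(-0.2) + (2.8)·(0.8)) / 4 = 20.8/4 = 5.2
  s[W,W] = ((-2.2)·(-2.2) + (3.8)·(3.8) + (-2.2)·(-2.2) + (-0.2)·(-0.2) + (0.8)·(0.8)) / 4 = 24.8/4 = 6.2
  Sample standard deviations s_i = √(s[i,i]):
  s(U) = √(6.7) = 2.5884
  s(V) = √(7.7) = 2.7749
  s(W) = √(6.2) = 2.49

Step 3 — r_{ij} = s_{ij} / (s_i · s_j):
  r[U,U] = 1 (diagonal).
  r[U,V] = 1.95 / (2.5884 · 2.7749) = 1.95 / 7.1826 = 0.2715
  r[U,W] = -1.8 / (2.5884 · 2.49) = -1.8 / 6.4452 = -0.2793
  r[V,V] = 1 (diagonal).
  r[V,W] = 5.2 / (2.7749 · 2.49) = 5.2 / 6.9094 = 0.7526
  r[W,W] = 1 (diagonal).

R is symmetric with unit diagonal. Assembling:

R = [[1, 0.2715, -0.2793],
 [0.2715, 1, 0.7526],
 [-0.2793, 0.7526, 1]]


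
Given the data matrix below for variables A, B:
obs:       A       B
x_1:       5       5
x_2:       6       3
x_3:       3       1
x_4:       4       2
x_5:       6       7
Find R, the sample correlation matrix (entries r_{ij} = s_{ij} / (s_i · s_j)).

Step 1 — column means:
  mean(A) = (5 + 6 + 3 + 4 + 6) / 5 = 24/5 = 4.8
  mean(B) = (5 + 3 + 1 + 2 + 7) / 5 = 18/5 = 3.6

Step 2 — sample variances and covariances s[i,j] = (1/(n-1)) · Σ_k (x_{k,i} - mean_i) · (x_{k,j} - mean_j), with n-1 = 4:
  s[A,A] = ((0.2)·(0.2) + (1.2)·(1.2) + (-1.8)·(-1.8) + (-0.8)·(-0.8) + (1.2)·(1.2)) / 4 = 6.8/4 = 1.7
  s[A,B] = ((0.2)·(1.4) + (1.2)·(-0.6) + (-1.8)·(-2.6) + (-0.8)·(-1.6) + (1.2)·(3.4)) / 4 = 9.6/4 = 2.4
  s[B,B] = ((1.4)·(1.4) + (-0.6)·(-0.6) + (-2.6)·(-2.6) + (-1.6)·(-1.6) + (3.4)·(3.4)) / 4 = 23.2/4 = 5.8
  Sample standard deviations s_i = √(s[i,i]):
  s(A) = √(1.7) = 1.3038
  s(B) = √(5.8) = 2.4083

Step 3 — r_{ij} = s_{ij} / (s_i · s_j):
  r[A,A] = 1 (diagonal).
  r[A,B] = 2.4 / (1.3038 · 2.4083) = 2.4 / 3.1401 = 0.7643
  r[B,B] = 1 (diagonal).

R is symmetric with unit diagonal. Assembling:

R = [[1, 0.7643],
 [0.7643, 1]]


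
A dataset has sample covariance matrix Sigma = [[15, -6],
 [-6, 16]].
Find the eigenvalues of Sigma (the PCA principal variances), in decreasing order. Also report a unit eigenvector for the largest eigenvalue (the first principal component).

Step 1 — characteristic polynomial of 2×2 Sigma:
  det(Sigma - λI) = λ² - trace · λ + det = 0.
  trace = 15 + 16 = 31, det = 15·16 - (-6)² = 204.
Step 2 — discriminant:
  Δ = trace² - 4·det = 961 - 816 = 145.
Step 3 — eigenvalues:
  λ = (trace ± √Δ)/2 = (31 ± 12.0416)/2,
  λ_1 = 21.5208,  λ_2 = 9.4792.

Step 4 — unit eigenvector for λ_1: solve (Sigma - λ_1 I)v = 0. First row:
  (15 - 21.5208)·v_x + (-6)·v_y = 0, i.e. (-6.5208)·v_x + (-6)·v_y = 0,
  so v ∝ (b, λ_1 - a) = (-6, 6.5208); multiply by -1 so the first entry is positive: u = (6, -6.5208).
  ||u|| = √((6)² + (-6.5208)²) = √(78.5208) ≈ 8.8612,
  v_1 = u/||u|| ≈ (0.6771, -0.7359) (||v_1|| = 1).

λ_1 = 21.5208,  λ_2 = 9.4792;  v_1 ≈ (0.6771, -0.7359)


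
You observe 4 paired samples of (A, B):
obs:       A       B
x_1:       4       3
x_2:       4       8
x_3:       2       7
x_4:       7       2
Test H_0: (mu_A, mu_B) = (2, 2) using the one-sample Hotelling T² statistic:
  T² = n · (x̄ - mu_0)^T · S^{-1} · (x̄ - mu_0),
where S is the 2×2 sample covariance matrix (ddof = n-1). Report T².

Step 1 — sample mean vector:
  mean(A) = (4 + 4 + 2 + 7) / 4 = 17/4 = 4.25
  mean(B) = (3 + 8 + 7 + 2) / 4 = 20/4 = 5
  x̄ = (4.25, 5),  deviation x̄ - mu_0 = (4.25, 5) - (2, 2) = (2.25, 3).

Step 2 — sample covariance matrix, S[i,j] = (1/(n-1)) · Σ_k (x_{k,i} - mean_i) · (x_{k,j} - mean_j), divisor n-1 = 3:
  S[A,A] = ((-0.25)·(-0.25) + (-0.25)·(-0.25) + (-2.25)·(-2.25) + (2.75)·(2.75)) / 3 = 12.75/3 = 4.25
  S[A,B] = ((-0.25)·(-2) + (-0.25)·(3) + (-2.25)·(2) + (2.75)·(-3)) / 3 = -13/3 = -4.3333
  S[B,B] = ((-2)·(-2) + (3)·(3) + (2)·(2) + (-3)·(-3)) / 3 = 26/3 = 8.6667
  S = [[4.25, -4.3333],
 [-4.3333, 8.6667]].

Step 3 — invert S. det(S) = 4.25·8.6667 - (-4.3333)² = 18.0556.
  S^{-1} = (1/det) · [[d, -b], [-b, a]] = [[0.48, 0.24],
 [0.24, 0.2354]].

Step 4 — quadratic form (x̄ - mu_0)^T · S^{-1} · (x̄ - mu_0):
  S^{-1} · (x̄ - mu_0) = (1.8, 1.2462),
  (x̄ - mu_0)^T · [...] = (2.25)·(1.8) + (3)·(1.2462) = 7.7885.

Step 5 — scale by n: T² = 4 · 7.7885 = 31.1538.

T² ≈ 31.1538


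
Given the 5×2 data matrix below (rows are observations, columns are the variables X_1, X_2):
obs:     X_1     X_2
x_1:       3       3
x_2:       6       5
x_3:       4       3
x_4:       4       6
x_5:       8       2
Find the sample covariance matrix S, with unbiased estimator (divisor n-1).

Step 1 — column means:
  mean(X_1) = (3 + 6 + 4 + 4 + 8) / 5 = 25/5 = 5
  mean(X_2) = (3 + 5 + 3 + 6 + 2) / 5 = 19/5 = 3.8

Step 2 — sample covariance S[i,j] = (1/(n-1)) · Σ_k (x_{k,i} - mean_i) · (x_{k,j} - mean_j), with n-1 = 4.
  S[X_1,X_1] = ((-2)·(-2) + (1)·(1) + (-1)·(-1) + (-1)·(-1) + (3)·(3)) / 4 = 16/4 = 4
  S[X_1,X_2] = ((-2)·(-0.8) + (1)·(1.2) + (-1)·(-0.8) + (-1)·(2.2) + (3)·(-1.8)) / 4 = -4/4 = -1
  S[X_2,X_2] = ((-0.8)·(-0.8) + (1.2)·(1.2) + (-0.8)·(-0.8) + (2.2)·(2.2) + (-1.8)·(-1.8)) / 4 = 10.8/4 = 2.7

S is symmetric (S[j,i] = S[i,j]). Assembling:

S = [[4, -1],
 [-1, 2.7]]
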